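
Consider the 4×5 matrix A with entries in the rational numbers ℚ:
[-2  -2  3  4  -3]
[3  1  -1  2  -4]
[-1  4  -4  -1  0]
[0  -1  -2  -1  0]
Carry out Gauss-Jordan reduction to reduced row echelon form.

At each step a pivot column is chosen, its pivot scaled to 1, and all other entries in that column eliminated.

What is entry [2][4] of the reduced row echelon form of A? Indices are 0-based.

M[2][4] = 53/95

pivot(0,0)=-2: scale R0 → (1, 1, -3/2, -2, 3/2)
  clear (1,0): R1 −= (3)R0 → (0, -2, 7/2, 8, -17/2)
  clear (2,0): R2 −= (-1)R0 → (0, 5, -11/2, -3, 3/2)
pivot(1,1)=-2: scale R1 → (0, 1, -7/4, -4, 17/4)
  clear (0,1): R0 −= (1)R1 → (1, 0, 1/4, 2, -11/4)
  clear (2,1): R2 −= (5)R1 → (0, 0, 13/4, 17, -79/4)
  clear (3,1): R3 −= (-1)R1 → (0, 0, -15/4, -5, 17/4)
pivot(2,2)=13/4: scale R2 → (0, 0, 1, 68/13, -79/13)
  clear (0,2): R0 −= (1/4)R2 → (1, 0, 0, 9/13, -16/13)
  clear (1,2): R1 −= (-7/4)R2 → (0, 1, 0, 67/13, -83/13)
  clear (3,2): R3 −= (-15/4)R2 → (0, 0, 0, 190/13, -241/13)
pivot(3,3)=190/13: scale R3 → (0, 0, 0, 1, -241/190)
  clear (0,3): R0 −= (9/13)R3 → (1, 0, 0, 0, -67/190)
  clear (1,3): R1 −= (67/13)R3 → (0, 1, 0, 0, 29/190)
  clear (2,3): R2 −= (68/13)R3 → (0, 0, 1, 0, 53/95)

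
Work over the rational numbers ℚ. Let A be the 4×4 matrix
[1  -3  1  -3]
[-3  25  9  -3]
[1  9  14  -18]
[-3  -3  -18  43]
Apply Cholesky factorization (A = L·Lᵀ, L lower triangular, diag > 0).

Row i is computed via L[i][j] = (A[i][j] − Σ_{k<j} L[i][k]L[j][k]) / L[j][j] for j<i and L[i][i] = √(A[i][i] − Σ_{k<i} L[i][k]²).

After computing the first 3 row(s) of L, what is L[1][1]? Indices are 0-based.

Step 1: L[0][0] = √(1) = 1.
  L[1][0] = (-3) / L[0][0] = -3.
Step 2: L[1][1] = √(16) = 4.
  L[2][0] = (1) / L[0][0] = 1.
  L[2][1] = (12) / L[1][1] = 3.
Step 3: L[2][2] = √(4) = 2.

L[1][1] = 4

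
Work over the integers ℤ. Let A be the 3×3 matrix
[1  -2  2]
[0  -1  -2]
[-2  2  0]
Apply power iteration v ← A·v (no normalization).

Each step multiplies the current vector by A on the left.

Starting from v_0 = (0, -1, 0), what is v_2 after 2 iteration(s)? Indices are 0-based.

v_2 = (-4, 3, -2)

v_0 = (0, -1, 0).
v_1 = A·v_0 = (2, 1, -2).
v_2 = A·v_1 = (-4, 3, -2).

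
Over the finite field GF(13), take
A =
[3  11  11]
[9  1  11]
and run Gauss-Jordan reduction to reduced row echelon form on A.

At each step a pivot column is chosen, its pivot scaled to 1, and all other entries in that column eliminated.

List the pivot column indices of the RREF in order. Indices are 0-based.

pivot columns: 0, 1

pivot(0,0)=3: scale R0 → (1, 8, 8)
  clear (1,0): R1 −= (9)R0 → (0, 7, 4)
pivot(1,1)=7: scale R1 → (0, 1, 8)
  clear (0,1): R0 −= (8)R1 → (1, 0, 9)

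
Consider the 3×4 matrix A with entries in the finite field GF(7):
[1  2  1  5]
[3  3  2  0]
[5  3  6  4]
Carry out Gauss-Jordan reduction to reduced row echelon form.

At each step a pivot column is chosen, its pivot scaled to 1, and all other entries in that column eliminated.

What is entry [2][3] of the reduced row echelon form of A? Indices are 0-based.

step 1: normalize row 0 (÷1) = (1, 2, 1, 5)
  row 1: subtract 3×row0 = (0, 4, 6, 6)
  row 2: subtract 5×row0 = (0, 0, 1, 0)
step 2: normalize row 1 (÷4) = (0, 1, 5, 5)
  row 0: subtract 2×row1 = (1, 0, 5, 2)
step 3: normalize row 2 (÷1) = (0, 0, 1, 0)
  row 0: subtract 5×row2 = (1, 0, 0, 2)
  row 1: subtract 5×row2 = (0, 1, 0, 5)

M[2][3] = 0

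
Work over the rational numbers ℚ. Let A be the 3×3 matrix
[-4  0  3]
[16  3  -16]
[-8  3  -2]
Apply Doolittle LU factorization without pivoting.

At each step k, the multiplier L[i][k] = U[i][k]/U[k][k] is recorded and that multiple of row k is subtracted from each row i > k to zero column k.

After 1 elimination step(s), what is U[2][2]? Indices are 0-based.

U[2][2] = -8

k=0: U[0][0]=-4
  eliminate (1,0): mult=-4, new row 1: (0, 3, -4); set L[1][0]=-4
  eliminate (2,0): mult=2, new row 2: (0, 3, -8); set L[2][0]=2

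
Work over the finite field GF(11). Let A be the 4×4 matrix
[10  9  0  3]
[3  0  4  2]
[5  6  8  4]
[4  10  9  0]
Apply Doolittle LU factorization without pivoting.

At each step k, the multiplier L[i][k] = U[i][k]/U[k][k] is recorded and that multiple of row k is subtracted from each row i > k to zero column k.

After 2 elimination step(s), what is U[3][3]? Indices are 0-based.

U[3][3] = 1

[col 0] pivot 10
  R1 -= 8*R0 → (0, 5, 4, 0)  (L[1][0] := 8)
  R2 -= 6*R0 → (0, 7, 8, 8)  (L[2][0] := 6)
  R3 -= 7*R0 → (0, 2, 9, 1)  (L[3][0] := 7)
[col 1] pivot 5
  R2 -= 8*R1 → (0, 0, 9, 8)  (L[2][1] := 8)
  R3 -= 7*R1 → (0, 0, 3, 1)  (L[3][1] := 7)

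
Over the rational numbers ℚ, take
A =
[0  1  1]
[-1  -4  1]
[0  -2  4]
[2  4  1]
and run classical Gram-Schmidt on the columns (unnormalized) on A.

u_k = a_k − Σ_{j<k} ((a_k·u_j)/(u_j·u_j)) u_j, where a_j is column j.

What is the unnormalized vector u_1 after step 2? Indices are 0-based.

Step 1: u_0 = a_0 = (0, -1, 0, 2).
Step 2: u_1 = a_1 − (12/5)·u_0 = (1, -8/5, -2, -4/5).

u_1 = (1, -8/5, -2, -4/5)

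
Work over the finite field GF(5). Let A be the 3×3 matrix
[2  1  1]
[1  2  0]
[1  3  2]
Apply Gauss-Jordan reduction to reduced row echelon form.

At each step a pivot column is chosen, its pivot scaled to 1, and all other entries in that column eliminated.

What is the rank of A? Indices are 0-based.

rank = 3

pivot(0,0)=2: scale R0 → (1, 3, 3)
  clear (1,0): R1 −= (1)R0 → (0, 4, 2)
  clear (2,0): R2 −= (1)R0 → (0, 0, 4)
pivot(1,1)=4: scale R1 → (0, 1, 3)
  clear (0,1): R0 −= (3)R1 → (1, 0, 4)
pivot(2,2)=4: scale R2 → (0, 0, 1)
  clear (0,2): R0 −= (4)R2 → (1, 0, 0)
  clear (1,2): R1 −= (3)R2 → (0, 1, 0)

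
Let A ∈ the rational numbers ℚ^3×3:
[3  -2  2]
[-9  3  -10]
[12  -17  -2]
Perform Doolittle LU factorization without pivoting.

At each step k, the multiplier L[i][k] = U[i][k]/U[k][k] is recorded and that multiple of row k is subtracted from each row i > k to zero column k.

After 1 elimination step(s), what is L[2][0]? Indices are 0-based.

L[2][0] = 4

k=0: U[0][0]=3
  eliminate (1,0): mult=-3, new row 1: (0, -3, -4); set L[1][0]=-3
  eliminate (2,0): mult=4, new row 2: (0, -9, -10); set L[2][0]=4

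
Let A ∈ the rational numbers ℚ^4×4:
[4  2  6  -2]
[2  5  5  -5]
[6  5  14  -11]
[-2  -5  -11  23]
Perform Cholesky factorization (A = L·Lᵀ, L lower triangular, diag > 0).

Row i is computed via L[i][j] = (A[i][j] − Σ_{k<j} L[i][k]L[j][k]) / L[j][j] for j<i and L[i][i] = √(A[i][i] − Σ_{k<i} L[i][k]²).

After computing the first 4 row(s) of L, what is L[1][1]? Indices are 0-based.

Step 1: L[0][0] = √(4) = 2.
  L[1][0] = (2) / L[0][0] = 1.
Step 2: L[1][1] = √(4) = 2.
  L[2][0] = (6) / L[0][0] = 3.
  L[2][1] = (2) / L[1][1] = 1.
Step 3: L[2][2] = √(4) = 2.
  L[3][0] = (-2) / L[0][0] = -1.
  L[3][1] = (-4) / L[1][1] = -2.
  L[3][2] = (-6) / L[2][2] = -3.
Step 4: L[3][3] = √(9) = 3.

L[1][1] = 2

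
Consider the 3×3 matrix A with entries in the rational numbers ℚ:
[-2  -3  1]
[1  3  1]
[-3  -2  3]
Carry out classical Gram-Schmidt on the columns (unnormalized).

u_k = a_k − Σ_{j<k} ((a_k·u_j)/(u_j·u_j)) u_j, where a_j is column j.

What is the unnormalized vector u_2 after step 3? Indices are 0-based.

u_2 = (21/83, 15/83, -9/83)

Step 1: u_0 = a_0 = (-2, 1, -3).
Step 2: u_1 = a_1 − (15/14)·u_0 = (-6/7, 27/14, 17/14).
Step 3: u_2 = a_2 − (-5/7)·u_0 − (66/83)·u_1 = (21/83, 15/83, -9/83).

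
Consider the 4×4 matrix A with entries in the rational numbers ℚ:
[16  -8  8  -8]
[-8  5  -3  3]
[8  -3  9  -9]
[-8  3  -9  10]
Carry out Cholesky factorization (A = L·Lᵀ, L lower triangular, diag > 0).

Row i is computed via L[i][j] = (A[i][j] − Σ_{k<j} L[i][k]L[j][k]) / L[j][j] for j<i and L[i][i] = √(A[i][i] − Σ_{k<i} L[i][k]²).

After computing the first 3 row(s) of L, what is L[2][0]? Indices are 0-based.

L[2][0] = 2

Step 1: L[0][0] = √(16) = 4.
  L[1][0] = (-8) / L[0][0] = -2.
Step 2: L[1][1] = √(1) = 1.
  L[2][0] = (8) / L[0][0] = 2.
  L[2][1] = (1) / L[1][1] = 1.
Step 3: L[2][2] = √(4) = 2.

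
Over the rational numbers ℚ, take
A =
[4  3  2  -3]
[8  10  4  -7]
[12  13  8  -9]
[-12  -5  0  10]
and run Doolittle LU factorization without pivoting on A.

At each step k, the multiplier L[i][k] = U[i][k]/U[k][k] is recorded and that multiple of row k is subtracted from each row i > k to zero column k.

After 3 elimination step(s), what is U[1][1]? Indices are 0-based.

U[1][1] = 4

Step 1: pivot at (0,0) is 4.
  row1 ← row1 − (2)·row0  ⇒  L[1][0]=2, U row1=(0, 4, 0, -1)
  row2 ← row2 − (3)·row0  ⇒  L[2][0]=3, U row2=(0, 4, 2, 0)
  row3 ← row3 − (-3)·row0  ⇒  L[3][0]=-3, U row3=(0, 4, 6, 1)
Step 2: pivot at (1,1) is 4.
  row2 ← row2 − (1)·row1  ⇒  L[2][1]=1, U row2=(0, 0, 2, 1)
  row3 ← row3 − (1)·row1  ⇒  L[3][1]=1, U row3=(0, 0, 6, 2)
Step 3: pivot at (2,2) is 2.
  row3 ← row3 − (3)·row2  ⇒  L[3][2]=3, U row3=(0, 0, 0, -1)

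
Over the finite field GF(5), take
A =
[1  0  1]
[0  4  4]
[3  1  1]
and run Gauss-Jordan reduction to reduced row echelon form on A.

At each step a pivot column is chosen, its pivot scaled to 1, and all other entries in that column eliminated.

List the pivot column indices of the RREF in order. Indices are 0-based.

pivot columns: 0, 1, 2

step 1: normalize row 0 (÷1) = (1, 0, 1)
  row 2: subtract 3×row0 = (0, 1, 3)
step 2: normalize row 1 (÷4) = (0, 1, 1)
  row 2: subtract 1×row1 = (0, 0, 2)
step 3: normalize row 2 (÷2) = (0, 0, 1)
  row 0: subtract 1×row2 = (1, 0, 0)
  row 1: subtract 1×row2 = (0, 1, 0)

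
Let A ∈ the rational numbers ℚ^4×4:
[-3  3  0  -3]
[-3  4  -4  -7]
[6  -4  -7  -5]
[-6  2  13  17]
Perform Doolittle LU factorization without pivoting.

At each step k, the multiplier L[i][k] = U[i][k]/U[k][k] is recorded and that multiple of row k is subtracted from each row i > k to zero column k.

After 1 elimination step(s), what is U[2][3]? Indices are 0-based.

U[2][3] = -11

[col 0] pivot -3
  R1 -= 1*R0 → (0, 1, -4, -4)  (L[1][0] := 1)
  R2 -= -2*R0 → (0, 2, -7, -11)  (L[2][0] := -2)
  R3 -= 2*R0 → (0, -4, 13, 23)  (L[3][0] := 2)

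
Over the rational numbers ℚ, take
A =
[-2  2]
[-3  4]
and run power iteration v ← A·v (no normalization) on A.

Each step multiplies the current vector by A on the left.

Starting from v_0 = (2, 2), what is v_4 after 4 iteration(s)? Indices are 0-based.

v_0 = (2, 2).
v_1 = A·v_0 = (0, 2).
v_2 = A·v_1 = (4, 8).
v_3 = A·v_2 = (8, 20).
v_4 = A·v_3 = (24, 56).

v_4 = (24, 56)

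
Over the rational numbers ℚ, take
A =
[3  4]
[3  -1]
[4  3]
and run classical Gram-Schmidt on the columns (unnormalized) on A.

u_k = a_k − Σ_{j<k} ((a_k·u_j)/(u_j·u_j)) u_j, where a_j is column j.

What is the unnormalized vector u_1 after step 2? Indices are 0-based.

Step 1: u_0 = a_0 = (3, 3, 4).
Step 2: u_1 = a_1 − (21/34)·u_0 = (73/34, -97/34, 9/17).

u_1 = (73/34, -97/34, 9/17)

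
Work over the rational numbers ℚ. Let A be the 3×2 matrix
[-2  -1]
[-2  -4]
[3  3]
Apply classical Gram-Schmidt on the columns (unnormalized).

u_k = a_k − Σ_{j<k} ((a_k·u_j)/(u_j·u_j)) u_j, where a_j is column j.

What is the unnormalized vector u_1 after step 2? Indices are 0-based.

u_1 = (21/17, -30/17, -6/17)

Step 1: u_0 = a_0 = (-2, -2, 3).
Step 2: u_1 = a_1 − (19/17)·u_0 = (21/17, -30/17, -6/17).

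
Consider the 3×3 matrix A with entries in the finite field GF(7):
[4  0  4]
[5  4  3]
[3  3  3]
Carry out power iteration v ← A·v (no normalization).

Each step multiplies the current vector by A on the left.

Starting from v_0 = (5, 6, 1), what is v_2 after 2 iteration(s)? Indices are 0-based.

v_0 = (5, 6, 1).
v_1 = A·v_0 = (3, 3, 1).
v_2 = A·v_1 = (2, 2, 0).

v_2 = (2, 2, 0)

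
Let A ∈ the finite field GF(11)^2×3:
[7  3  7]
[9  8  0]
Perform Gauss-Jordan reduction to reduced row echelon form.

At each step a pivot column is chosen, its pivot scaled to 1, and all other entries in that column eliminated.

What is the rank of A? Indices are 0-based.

rank = 2

[1] R0 /= 7  ⇒  (1, 2, 1)
     R1 -= 9·R0  ⇒  (0, 1, 2)
[2] R1 /= 1  ⇒  (0, 1, 2)
     R0 -= 2·R1  ⇒  (1, 0, 8)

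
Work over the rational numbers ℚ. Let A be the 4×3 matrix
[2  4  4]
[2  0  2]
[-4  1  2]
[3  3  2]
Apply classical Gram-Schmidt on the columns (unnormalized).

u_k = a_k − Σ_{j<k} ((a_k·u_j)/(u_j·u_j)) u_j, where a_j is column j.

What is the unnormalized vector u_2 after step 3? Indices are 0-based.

u_2 = (4/13, 114/53, 508/689, -452/689)

Step 1: u_0 = a_0 = (2, 2, -4, 3).
Step 2: u_1 = a_1 − (13/33)·u_0 = (106/33, -26/33, 85/33, 20/11).
Step 3: u_2 = a_2 − (10/33)·u_0 − (662/689)·u_1 = (4/13, 114/53, 508/689, -452/689).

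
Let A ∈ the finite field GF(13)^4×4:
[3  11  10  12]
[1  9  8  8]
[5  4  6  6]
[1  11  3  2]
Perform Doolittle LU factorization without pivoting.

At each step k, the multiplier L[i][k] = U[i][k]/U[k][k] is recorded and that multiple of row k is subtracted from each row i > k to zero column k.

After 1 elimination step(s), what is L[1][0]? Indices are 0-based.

k=0: U[0][0]=3
  eliminate (1,0): mult=9, new row 1: (0, 1, 9, 4); set L[1][0]=9
  eliminate (2,0): mult=6, new row 2: (0, 3, 11, 12); set L[2][0]=6
  eliminate (3,0): mult=9, new row 3: (0, 3, 4, 11); set L[3][0]=9

L[1][0] = 9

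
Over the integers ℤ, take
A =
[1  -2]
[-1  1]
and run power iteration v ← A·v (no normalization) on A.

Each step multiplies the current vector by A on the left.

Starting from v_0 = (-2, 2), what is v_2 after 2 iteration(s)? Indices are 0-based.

v_2 = (-14, 10)

v_0 = (-2, 2).
v_1 = A·v_0 = (-6, 4).
v_2 = A·v_1 = (-14, 10).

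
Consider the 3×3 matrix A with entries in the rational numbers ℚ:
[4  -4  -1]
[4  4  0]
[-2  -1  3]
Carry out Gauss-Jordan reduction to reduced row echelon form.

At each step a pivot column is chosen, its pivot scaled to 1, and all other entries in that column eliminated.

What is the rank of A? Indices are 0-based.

step 1: normalize row 0 (÷4) = (1, -1, -1/4)
  row 1: subtract 4×row0 = (0, 8, 1)
  row 2: subtract -2×row0 = (0, -3, 5/2)
step 2: normalize row 1 (÷8) = (0, 1, 1/8)
  row 0: subtract -1×row1 = (1, 0, -1/8)
  row 2: subtract -3×row1 = (0, 0, 23/8)
step 3: normalize row 2 (÷23/8) = (0, 0, 1)
  row 0: subtract -1/8×row2 = (1, 0, 0)
  row 1: subtract 1/8×row2 = (0, 1, 0)

rank = 3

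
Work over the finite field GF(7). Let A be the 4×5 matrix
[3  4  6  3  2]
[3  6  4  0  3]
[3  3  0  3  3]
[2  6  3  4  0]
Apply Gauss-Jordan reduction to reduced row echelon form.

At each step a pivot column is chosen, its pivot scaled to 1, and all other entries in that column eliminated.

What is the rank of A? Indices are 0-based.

[1] R0 /= 3  ⇒  (1, 6, 2, 1, 3)
     R1 -= 3·R0  ⇒  (0, 2, 5, 4, 1)
     R2 -= 3·R0  ⇒  (0, 6, 1, 0, 1)
     R3 -= 2·R0  ⇒  (0, 1, 6, 2, 1)
[2] R1 /= 2  ⇒  (0, 1, 6, 2, 4)
     R0 -= 6·R1  ⇒  (1, 0, 1, 3, 0)
     R2 -= 6·R1  ⇒  (0, 0, 0, 2, 5)
     R3 -= 1·R1  ⇒  (0, 0, 0, 0, 4)
column 2 empty below row 2
[3] R2 /= 2  ⇒  (0, 0, 0, 1, 6)
     R0 -= 3·R2  ⇒  (1, 0, 1, 0, 3)
     R1 -= 2·R2  ⇒  (0, 1, 6, 0, 6)
[4] R3 /= 4  ⇒  (0, 0, 0, 0, 1)
     R0 -= 3·R3  ⇒  (1, 0, 1, 0, 0)
     R1 -= 6·R3  ⇒  (0, 1, 6, 0, 0)
     R2 -= 6·R3  ⇒  (0, 0, 0, 1, 0)

rank = 4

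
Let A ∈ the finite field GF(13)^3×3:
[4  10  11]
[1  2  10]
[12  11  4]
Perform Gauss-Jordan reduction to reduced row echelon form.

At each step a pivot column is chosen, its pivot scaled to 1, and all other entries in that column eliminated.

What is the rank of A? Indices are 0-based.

rank = 3

step 1: normalize row 0 (÷4) = (1, 9, 6)
  row 1: subtract 1×row0 = (0, 6, 4)
  row 2: subtract 12×row0 = (0, 7, 10)
step 2: normalize row 1 (÷6) = (0, 1, 5)
  row 0: subtract 9×row1 = (1, 0, 0)
  row 2: subtract 7×row1 = (0, 0, 1)
step 3: normalize row 2 (÷1) = (0, 0, 1)
  row 1: subtract 5×row2 = (0, 1, 0)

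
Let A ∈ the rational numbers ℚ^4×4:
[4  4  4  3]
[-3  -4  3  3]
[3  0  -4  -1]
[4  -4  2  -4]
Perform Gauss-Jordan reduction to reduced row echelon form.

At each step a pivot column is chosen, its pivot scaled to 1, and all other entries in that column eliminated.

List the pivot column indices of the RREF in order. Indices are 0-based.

pivot columns: 0, 1, 2, 3

step 1: normalize row 0 (÷4) = (1, 1, 1, 3/4)
  row 1: subtract -3×row0 = (0, -1, 6, 21/4)
  row 2: subtract 3×row0 = (0, -3, -7, -13/4)
  row 3: subtract 4×row0 = (0, -8, -2, -7)
step 2: normalize row 1 (÷-1) = (0, 1, -6, -21/4)
  row 0: subtract 1×row1 = (1, 0, 7, 6)
  row 2: subtract -3×row1 = (0, 0, -25, -19)
  row 3: subtract -8×row1 = (0, 0, -50, -49)
step 3: normalize row 2 (÷-25) = (0, 0, 1, 19/25)
  row 0: subtract 7×row2 = (1, 0, 0, 17/25)
  row 1: subtract -6×row2 = (0, 1, 0, -69/100)
  row 3: subtract -50×row2 = (0, 0, 0, -11)
step 4: normalize row 3 (÷-11) = (0, 0, 0, 1)
  row 0: subtract 17/25×row3 = (1, 0, 0, 0)
  row 1: subtract -69/100×row3 = (0, 1, 0, 0)
  row 2: subtract 19/25×row3 = (0, 0, 1, 0)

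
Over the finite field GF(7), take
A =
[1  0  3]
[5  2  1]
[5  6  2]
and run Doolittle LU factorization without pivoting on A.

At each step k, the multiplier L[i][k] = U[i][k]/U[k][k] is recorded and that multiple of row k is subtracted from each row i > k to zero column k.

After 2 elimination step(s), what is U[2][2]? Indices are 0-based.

U[2][2] = 1

[col 0] pivot 1
  R1 -= 5*R0 → (0, 2, 0)  (L[1][0] := 5)
  R2 -= 5*R0 → (0, 6, 1)  (L[2][0] := 5)
[col 1] pivot 2
  R2 -= 3*R1 → (0, 0, 1)  (L[2][1] := 3)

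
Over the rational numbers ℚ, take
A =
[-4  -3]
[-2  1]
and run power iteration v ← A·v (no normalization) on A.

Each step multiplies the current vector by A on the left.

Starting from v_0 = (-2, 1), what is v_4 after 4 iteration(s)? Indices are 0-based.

v_0 = (-2, 1).
v_1 = A·v_0 = (5, 5).
v_2 = A·v_1 = (-35, -5).
v_3 = A·v_2 = (155, 65).
v_4 = A·v_3 = (-815, -245).

v_4 = (-815, -245)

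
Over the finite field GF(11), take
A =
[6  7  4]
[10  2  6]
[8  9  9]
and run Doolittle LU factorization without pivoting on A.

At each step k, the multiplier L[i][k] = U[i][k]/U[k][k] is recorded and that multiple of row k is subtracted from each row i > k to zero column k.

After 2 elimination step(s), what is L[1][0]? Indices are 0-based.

L[1][0] = 9

[col 0] pivot 6
  R1 -= 9*R0 → (0, 5, 3)  (L[1][0] := 9)
  R2 -= 5*R0 → (0, 7, 0)  (L[2][0] := 5)
[col 1] pivot 5
  R2 -= 8*R1 → (0, 0, 9)  (L[2][1] := 8)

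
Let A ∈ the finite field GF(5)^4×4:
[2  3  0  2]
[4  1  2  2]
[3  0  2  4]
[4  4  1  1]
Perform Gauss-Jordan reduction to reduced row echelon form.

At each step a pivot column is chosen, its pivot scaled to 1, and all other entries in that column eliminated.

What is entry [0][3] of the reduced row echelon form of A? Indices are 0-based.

step 1: normalize row 0 (÷2) = (1, 4, 0, 1)
  row 1: subtract 4×row0 = (0, 0, 2, 3)
  row 2: subtract 3×row0 = (0, 3, 2, 1)
  row 3: subtract 4×row0 = (0, 3, 1, 2)
step 2: exchange rows 1,2
step 2: normalize row 1 (÷3) = (0, 1, 4, 2)
  row 0: subtract 4×row1 = (1, 0, 4, 3)
  row 3: subtract 3×row1 = (0, 0, 4, 1)
step 3: normalize row 2 (÷2) = (0, 0, 1, 4)
  row 0: subtract 4×row2 = (1, 0, 0, 2)
  row 1: subtract 4×row2 = (0, 1, 0, 1)
  row 3: subtract 4×row2 = (0, 0, 0, 0)
skip col 3 (zero from row 3)

M[0][3] = 2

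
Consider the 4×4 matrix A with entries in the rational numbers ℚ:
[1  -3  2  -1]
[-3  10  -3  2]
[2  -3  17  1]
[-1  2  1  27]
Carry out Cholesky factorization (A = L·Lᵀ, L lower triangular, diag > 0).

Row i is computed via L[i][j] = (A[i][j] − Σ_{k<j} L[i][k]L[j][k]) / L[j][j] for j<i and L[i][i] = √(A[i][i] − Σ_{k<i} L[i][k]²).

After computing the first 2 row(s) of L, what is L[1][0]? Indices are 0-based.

Step 1: L[0][0] = √(1) = 1.
  L[1][0] = (-3) / L[0][0] = -3.
Step 2: L[1][1] = √(1) = 1.

L[1][0] = -3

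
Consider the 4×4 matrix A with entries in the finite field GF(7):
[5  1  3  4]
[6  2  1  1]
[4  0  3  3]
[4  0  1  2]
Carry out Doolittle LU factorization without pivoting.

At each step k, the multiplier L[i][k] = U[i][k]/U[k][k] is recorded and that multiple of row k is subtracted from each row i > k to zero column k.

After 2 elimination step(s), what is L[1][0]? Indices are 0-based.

[col 0] pivot 5
  R1 -= 4*R0 → (0, 5, 3, 6)  (L[1][0] := 4)
  R2 -= 5*R0 → (0, 2, 2, 4)  (L[2][0] := 5)
  R3 -= 5*R0 → (0, 2, 0, 3)  (L[3][0] := 5)
[col 1] pivot 5
  R2 -= 6*R1 → (0, 0, 5, 3)  (L[2][1] := 6)
  R3 -= 6*R1 → (0, 0, 3, 2)  (L[3][1] := 6)

L[1][0] = 4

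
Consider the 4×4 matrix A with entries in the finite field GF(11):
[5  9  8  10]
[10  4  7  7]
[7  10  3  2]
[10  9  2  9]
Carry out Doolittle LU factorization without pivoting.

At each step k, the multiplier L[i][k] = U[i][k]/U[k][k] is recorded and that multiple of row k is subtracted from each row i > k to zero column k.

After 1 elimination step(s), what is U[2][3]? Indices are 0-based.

U[2][3] = 10

Step 1: pivot at (0,0) is 5.
  row1 ← row1 − (2)·row0  ⇒  L[1][0]=2, U row1=(0, 8, 2, 9)
  row2 ← row2 − (8)·row0  ⇒  L[2][0]=8, U row2=(0, 4, 5, 10)
  row3 ← row3 − (2)·row0  ⇒  L[3][0]=2, U row3=(0, 2, 8, 0)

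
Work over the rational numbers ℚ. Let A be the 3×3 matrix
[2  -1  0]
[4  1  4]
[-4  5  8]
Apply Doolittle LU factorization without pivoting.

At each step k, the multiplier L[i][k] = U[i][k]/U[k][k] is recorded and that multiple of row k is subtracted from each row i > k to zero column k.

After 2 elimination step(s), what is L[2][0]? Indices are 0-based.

[col 0] pivot 2
  R1 -= 2*R0 → (0, 3, 4)  (L[1][0] := 2)
  R2 -= -2*R0 → (0, 3, 8)  (L[2][0] := -2)
[col 1] pivot 3
  R2 -= 1*R1 → (0, 0, 4)  (L[2][1] := 1)

L[2][0] = -2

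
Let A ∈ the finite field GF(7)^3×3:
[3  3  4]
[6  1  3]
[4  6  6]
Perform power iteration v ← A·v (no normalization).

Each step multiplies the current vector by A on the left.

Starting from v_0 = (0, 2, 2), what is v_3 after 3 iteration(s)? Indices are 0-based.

v_3 = (3, 4, 5)

v_0 = (0, 2, 2).
v_1 = A·v_0 = (0, 1, 3).
v_2 = A·v_1 = (1, 3, 3).
v_3 = A·v_2 = (3, 4, 5).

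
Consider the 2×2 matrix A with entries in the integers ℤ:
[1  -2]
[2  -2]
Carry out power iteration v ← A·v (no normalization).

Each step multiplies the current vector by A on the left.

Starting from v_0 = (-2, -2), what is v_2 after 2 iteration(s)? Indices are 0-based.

v_2 = (2, 4)

v_0 = (-2, -2).
v_1 = A·v_0 = (2, 0).
v_2 = A·v_1 = (2, 4).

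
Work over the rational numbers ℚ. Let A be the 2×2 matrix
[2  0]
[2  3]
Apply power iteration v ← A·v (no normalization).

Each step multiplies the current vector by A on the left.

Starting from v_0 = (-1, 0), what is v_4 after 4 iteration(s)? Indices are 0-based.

v_0 = (-1, 0).
v_1 = A·v_0 = (-2, -2).
v_2 = A·v_1 = (-4, -10).
v_3 = A·v_2 = (-8, -38).
v_4 = A·v_3 = (-16, -130).

v_4 = (-16, -130)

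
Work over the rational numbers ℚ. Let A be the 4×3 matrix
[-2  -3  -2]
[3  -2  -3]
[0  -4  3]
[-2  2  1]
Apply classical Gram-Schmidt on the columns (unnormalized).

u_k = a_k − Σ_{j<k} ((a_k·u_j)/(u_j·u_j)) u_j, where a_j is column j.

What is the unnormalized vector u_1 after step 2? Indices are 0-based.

u_1 = (-59/17, -22/17, -4, 26/17)

Step 1: u_0 = a_0 = (-2, 3, 0, -2).
Step 2: u_1 = a_1 − (-4/17)·u_0 = (-59/17, -22/17, -4, 26/17).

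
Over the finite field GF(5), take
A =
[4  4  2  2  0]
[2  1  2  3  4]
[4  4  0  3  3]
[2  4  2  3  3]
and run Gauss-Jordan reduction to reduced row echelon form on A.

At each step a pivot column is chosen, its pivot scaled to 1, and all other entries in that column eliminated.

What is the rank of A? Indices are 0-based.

[1] R0 /= 4  ⇒  (1, 1, 3, 3, 0)
     R1 -= 2·R0  ⇒  (0, 4, 1, 2, 4)
     R2 -= 4·R0  ⇒  (0, 0, 3, 1, 3)
     R3 -= 2·R0  ⇒  (0, 2, 1, 2, 3)
[2] R1 /= 4  ⇒  (0, 1, 4, 3, 1)
     R0 -= 1·R1  ⇒  (1, 0, 4, 0, 4)
     R3 -= 2·R1  ⇒  (0, 0, 3, 1, 1)
[3] R2 /= 3  ⇒  (0, 0, 1, 2, 1)
     R0 -= 4·R2  ⇒  (1, 0, 0, 2, 0)
     R1 -= 4·R2  ⇒  (0, 1, 0, 0, 2)
     R3 -= 3·R2  ⇒  (0, 0, 0, 0, 3)
column 3 empty below row 3
[4] R3 /= 3  ⇒  (0, 0, 0, 0, 1)
     R1 -= 2·R3  ⇒  (0, 1, 0, 0, 0)
     R2 -= 1·R3  ⇒  (0, 0, 1, 2, 0)

rank = 4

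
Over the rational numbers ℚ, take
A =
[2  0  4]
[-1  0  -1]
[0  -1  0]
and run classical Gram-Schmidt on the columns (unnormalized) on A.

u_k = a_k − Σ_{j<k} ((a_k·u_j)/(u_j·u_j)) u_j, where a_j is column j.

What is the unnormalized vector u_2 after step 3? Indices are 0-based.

Step 1: u_0 = a_0 = (2, -1, 0).
Step 2: u_1 = a_1 − (0)·u_0 = (0, 0, -1).
Step 3: u_2 = a_2 − (9/5)·u_0 − (0)·u_1 = (2/5, 4/5, 0).

u_2 = (2/5, 4/5, 0)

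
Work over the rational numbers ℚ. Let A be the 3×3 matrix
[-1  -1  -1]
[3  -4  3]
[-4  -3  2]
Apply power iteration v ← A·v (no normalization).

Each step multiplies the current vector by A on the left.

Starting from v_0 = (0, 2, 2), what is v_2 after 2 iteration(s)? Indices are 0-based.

v_0 = (0, 2, 2).
v_1 = A·v_0 = (-4, -2, -2).
v_2 = A·v_1 = (8, -10, 18).

v_2 = (8, -10, 18)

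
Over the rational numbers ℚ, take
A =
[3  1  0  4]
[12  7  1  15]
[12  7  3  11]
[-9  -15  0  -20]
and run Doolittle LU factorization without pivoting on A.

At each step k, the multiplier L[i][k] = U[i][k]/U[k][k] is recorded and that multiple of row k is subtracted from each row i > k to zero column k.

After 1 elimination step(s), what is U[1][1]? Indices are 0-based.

U[1][1] = 3

[col 0] pivot 3
  R1 -= 4*R0 → (0, 3, 1, -1)  (L[1][0] := 4)
  R2 -= 4*R0 → (0, 3, 3, -5)  (L[2][0] := 4)
  R3 -= -3*R0 → (0, -12, 0, -8)  (L[3][0] := -3)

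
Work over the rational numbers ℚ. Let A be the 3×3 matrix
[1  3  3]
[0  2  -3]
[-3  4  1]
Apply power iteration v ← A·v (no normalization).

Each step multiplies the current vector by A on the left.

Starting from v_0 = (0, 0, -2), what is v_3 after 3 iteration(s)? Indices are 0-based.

v_3 = (180, -84, 94)

v_0 = (0, 0, -2).
v_1 = A·v_0 = (-6, 6, -2).
v_2 = A·v_1 = (6, 18, 40).
v_3 = A·v_2 = (180, -84, 94).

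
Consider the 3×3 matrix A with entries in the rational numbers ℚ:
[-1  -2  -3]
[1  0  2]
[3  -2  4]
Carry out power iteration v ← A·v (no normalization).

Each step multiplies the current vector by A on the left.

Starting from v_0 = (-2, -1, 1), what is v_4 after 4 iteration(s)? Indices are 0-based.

v_0 = (-2, -1, 1).
v_1 = A·v_0 = (1, 0, 0).
v_2 = A·v_1 = (-1, 1, 3).
v_3 = A·v_2 = (-10, 5, 7).
v_4 = A·v_3 = (-21, 4, -12).

v_4 = (-21, 4, -12)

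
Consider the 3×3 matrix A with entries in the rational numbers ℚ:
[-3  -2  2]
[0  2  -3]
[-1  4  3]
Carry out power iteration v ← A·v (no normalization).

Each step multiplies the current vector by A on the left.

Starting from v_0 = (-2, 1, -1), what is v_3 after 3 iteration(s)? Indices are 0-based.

v_3 = (82, -79, 95)

v_0 = (-2, 1, -1).
v_1 = A·v_0 = (2, 5, 3).
v_2 = A·v_1 = (-10, 1, 27).
v_3 = A·v_2 = (82, -79, 95).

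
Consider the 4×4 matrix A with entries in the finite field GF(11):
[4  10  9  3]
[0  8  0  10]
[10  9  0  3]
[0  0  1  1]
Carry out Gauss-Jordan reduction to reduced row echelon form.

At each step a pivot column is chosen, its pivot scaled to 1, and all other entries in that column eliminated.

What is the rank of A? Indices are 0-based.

rank = 4

step 1: normalize row 0 (÷4) = (1, 8, 5, 9)
  row 2: subtract 10×row0 = (0, 6, 5, 1)
step 2: normalize row 1 (÷8) = (0, 1, 0, 4)
  row 0: subtract 8×row1 = (1, 0, 5, 10)
  row 2: subtract 6×row1 = (0, 0, 5, 10)
step 3: normalize row 2 (÷5) = (0, 0, 1, 2)
  row 0: subtract 5×row2 = (1, 0, 0, 0)
  row 3: subtract 1×row2 = (0, 0, 0, 10)
step 4: normalize row 3 (÷10) = (0, 0, 0, 1)
  row 1: subtract 4×row3 = (0, 1, 0, 0)
  row 2: subtract 2×row3 = (0, 0, 1, 0)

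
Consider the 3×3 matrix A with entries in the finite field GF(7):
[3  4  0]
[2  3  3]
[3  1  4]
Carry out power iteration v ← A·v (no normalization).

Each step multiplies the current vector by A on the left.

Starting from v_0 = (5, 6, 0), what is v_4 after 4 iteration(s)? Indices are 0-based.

v_0 = (5, 6, 0).
v_1 = A·v_0 = (4, 0, 0).
v_2 = A·v_1 = (5, 1, 5).
v_3 = A·v_2 = (5, 0, 1).
v_4 = A·v_3 = (1, 6, 5).

v_4 = (1, 6, 5)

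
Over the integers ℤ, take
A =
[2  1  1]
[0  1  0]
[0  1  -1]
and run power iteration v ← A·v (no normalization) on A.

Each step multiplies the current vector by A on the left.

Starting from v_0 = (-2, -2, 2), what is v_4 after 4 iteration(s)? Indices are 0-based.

v_0 = (-2, -2, 2).
v_1 = A·v_0 = (-4, -2, -4).
v_2 = A·v_1 = (-14, -2, 2).
v_3 = A·v_2 = (-28, -2, -4).
v_4 = A·v_3 = (-62, -2, 2).

v_4 = (-62, -2, 2)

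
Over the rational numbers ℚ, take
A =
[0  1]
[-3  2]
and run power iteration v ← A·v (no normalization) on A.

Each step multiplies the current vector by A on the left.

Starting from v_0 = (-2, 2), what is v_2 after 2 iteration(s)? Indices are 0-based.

v_0 = (-2, 2).
v_1 = A·v_0 = (2, 10).
v_2 = A·v_1 = (10, 14).

v_2 = (10, 14)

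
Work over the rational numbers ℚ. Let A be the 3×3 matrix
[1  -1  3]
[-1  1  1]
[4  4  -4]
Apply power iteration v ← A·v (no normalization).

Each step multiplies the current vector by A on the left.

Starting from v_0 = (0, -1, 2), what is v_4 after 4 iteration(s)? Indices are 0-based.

v_4 = (-1400, -648, 3328)

v_0 = (0, -1, 2).
v_1 = A·v_0 = (7, 1, -12).
v_2 = A·v_1 = (-30, -18, 80).
v_3 = A·v_2 = (228, 92, -512).
v_4 = A·v_3 = (-1400, -648, 3328).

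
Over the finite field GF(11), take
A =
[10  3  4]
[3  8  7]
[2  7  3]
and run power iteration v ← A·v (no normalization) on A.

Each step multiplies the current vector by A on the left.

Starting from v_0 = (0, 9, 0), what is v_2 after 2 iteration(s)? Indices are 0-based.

v_2 = (1, 9, 10)

v_0 = (0, 9, 0).
v_1 = A·v_0 = (5, 6, 8).
v_2 = A·v_1 = (1, 9, 10).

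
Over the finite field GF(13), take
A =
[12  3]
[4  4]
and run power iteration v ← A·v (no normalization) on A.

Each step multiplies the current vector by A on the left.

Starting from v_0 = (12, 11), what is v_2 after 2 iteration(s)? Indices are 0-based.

v_2 = (8, 10)

v_0 = (12, 11).
v_1 = A·v_0 = (8, 1).
v_2 = A·v_1 = (8, 10).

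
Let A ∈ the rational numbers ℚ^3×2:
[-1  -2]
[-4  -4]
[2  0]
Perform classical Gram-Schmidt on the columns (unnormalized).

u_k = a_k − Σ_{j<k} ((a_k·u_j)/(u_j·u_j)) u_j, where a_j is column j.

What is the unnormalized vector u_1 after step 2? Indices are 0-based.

Step 1: u_0 = a_0 = (-1, -4, 2).
Step 2: u_1 = a_1 − (6/7)·u_0 = (-8/7, -4/7, -12/7).

u_1 = (-8/7, -4/7, -12/7)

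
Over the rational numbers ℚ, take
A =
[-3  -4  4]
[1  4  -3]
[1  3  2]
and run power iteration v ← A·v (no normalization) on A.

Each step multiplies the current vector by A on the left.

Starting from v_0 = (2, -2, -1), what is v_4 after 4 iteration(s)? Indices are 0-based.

v_4 = (-206, 346, 67)

v_0 = (2, -2, -1).
v_1 = A·v_0 = (-2, -3, -6).
v_2 = A·v_1 = (-6, 4, -23).
v_3 = A·v_2 = (-90, 79, -40).
v_4 = A·v_3 = (-206, 346, 67).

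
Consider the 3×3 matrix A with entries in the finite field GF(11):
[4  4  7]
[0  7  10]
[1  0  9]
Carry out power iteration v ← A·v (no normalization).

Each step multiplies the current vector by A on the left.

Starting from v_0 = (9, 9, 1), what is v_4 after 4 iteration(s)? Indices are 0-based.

v_4 = (9, 9, 8)

v_0 = (9, 9, 1).
v_1 = A·v_0 = (2, 7, 7).
v_2 = A·v_1 = (8, 9, 10).
v_3 = A·v_2 = (6, 9, 10).
v_4 = A·v_3 = (9, 9, 8).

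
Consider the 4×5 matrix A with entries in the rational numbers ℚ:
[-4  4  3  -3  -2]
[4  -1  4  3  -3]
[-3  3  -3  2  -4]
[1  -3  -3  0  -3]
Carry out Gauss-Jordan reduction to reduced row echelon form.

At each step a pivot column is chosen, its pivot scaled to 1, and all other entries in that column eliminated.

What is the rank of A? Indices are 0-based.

rank = 4

[1] R0 /= -4  ⇒  (1, -1, -3/4, 3/4, 1/2)
     R1 -= 4·R0  ⇒  (0, 3, 7, 0, -5)
     R2 -= -3·R0  ⇒  (0, 0, -21/4, 17/4, -5/2)
     R3 -= 1·R0  ⇒  (0, -2, -9/4, -3/4, -7/2)
[2] R1 /= 3  ⇒  (0, 1, 7/3, 0, -5/3)
     R0 -= -1·R1  ⇒  (1, 0, 19/12, 3/4, -7/6)
     R3 -= -2·R1  ⇒  (0, 0, 29/12, -3/4, -41/6)
[3] R2 /= -21/4  ⇒  (0, 0, 1, -17/21, 10/21)
     R0 -= 19/12·R2  ⇒  (1, 0, 0, 128/63, -121/63)
     R1 -= 7/3·R2  ⇒  (0, 1, 0, 17/9, -25/9)
     R3 -= 29/12·R2  ⇒  (0, 0, 0, 76/63, -503/63)
[4] R3 /= 76/63  ⇒  (0, 0, 0, 1, -503/76)
     R0 -= 128/63·R3  ⇒  (1, 0, 0, 0, 219/19)
     R1 -= 17/9·R3  ⇒  (0, 1, 0, 0, 739/76)
     R2 -= -17/21·R3  ⇒  (0, 0, 1, 0, -371/76)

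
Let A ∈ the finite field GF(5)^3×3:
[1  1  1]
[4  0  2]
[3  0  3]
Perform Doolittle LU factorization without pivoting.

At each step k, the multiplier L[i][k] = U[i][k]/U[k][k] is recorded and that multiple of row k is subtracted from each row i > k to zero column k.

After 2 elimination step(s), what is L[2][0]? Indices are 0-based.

k=0: U[0][0]=1
  eliminate (1,0): mult=4, new row 1: (0, 1, 3); set L[1][0]=4
  eliminate (2,0): mult=3, new row 2: (0, 2, 0); set L[2][0]=3
k=1: U[1][1]=1
  eliminate (2,1): mult=2, new row 2: (0, 0, 4); set L[2][1]=2

L[2][0] = 3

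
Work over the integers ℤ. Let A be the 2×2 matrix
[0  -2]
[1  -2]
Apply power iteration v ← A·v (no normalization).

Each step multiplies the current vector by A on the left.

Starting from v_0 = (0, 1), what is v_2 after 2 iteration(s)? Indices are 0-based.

v_2 = (4, 2)

v_0 = (0, 1).
v_1 = A·v_0 = (-2, -2).
v_2 = A·v_1 = (4, 2).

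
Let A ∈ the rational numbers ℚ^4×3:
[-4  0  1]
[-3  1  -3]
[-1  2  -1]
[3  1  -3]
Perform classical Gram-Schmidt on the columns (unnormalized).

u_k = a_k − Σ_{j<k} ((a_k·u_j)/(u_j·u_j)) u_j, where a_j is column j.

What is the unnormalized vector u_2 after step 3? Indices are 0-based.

u_2 = (35/103, -217/103, 166/103, -115/103)

Step 1: u_0 = a_0 = (-4, -3, -1, 3).
Step 2: u_1 = a_1 − (-2/35)·u_0 = (-8/35, 29/35, 68/35, 41/35).
Step 3: u_2 = a_2 − (-3/35)·u_0 − (-143/103)·u_1 = (35/103, -217/103, 166/103, -115/103).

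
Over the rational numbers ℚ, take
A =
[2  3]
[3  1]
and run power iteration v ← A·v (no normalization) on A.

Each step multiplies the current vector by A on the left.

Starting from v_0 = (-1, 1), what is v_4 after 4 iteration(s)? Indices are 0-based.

v_0 = (-1, 1).
v_1 = A·v_0 = (1, -2).
v_2 = A·v_1 = (-4, 1).
v_3 = A·v_2 = (-5, -11).
v_4 = A·v_3 = (-43, -26).

v_4 = (-43, -26)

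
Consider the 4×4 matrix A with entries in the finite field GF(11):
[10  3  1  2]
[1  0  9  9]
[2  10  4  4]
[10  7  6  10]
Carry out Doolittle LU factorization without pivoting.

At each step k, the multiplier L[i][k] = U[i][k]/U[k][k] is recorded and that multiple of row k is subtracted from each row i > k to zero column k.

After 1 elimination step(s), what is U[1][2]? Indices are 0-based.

U[1][2] = 10

[col 0] pivot 10
  R1 -= 10*R0 → (0, 3, 10, 0)  (L[1][0] := 10)
  R2 -= 9*R0 → (0, 5, 6, 8)  (L[2][0] := 9)
  R3 -= 1*R0 → (0, 4, 5, 8)  (L[3][0] := 1)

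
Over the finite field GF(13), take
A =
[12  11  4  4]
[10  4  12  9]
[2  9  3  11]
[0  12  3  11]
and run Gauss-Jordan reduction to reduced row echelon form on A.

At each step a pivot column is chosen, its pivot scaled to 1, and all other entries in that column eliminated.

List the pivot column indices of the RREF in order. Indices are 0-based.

pivot(0,0)=12: scale R0 → (1, 2, 9, 9)
  clear (1,0): R1 −= (10)R0 → (0, 10, 0, 10)
  clear (2,0): R2 −= (2)R0 → (0, 5, 11, 6)
pivot(1,1)=10: scale R1 → (0, 1, 0, 1)
  clear (0,1): R0 −= (2)R1 → (1, 0, 9, 7)
  clear (2,1): R2 −= (5)R1 → (0, 0, 11, 1)
  clear (3,1): R3 −= (12)R1 → (0, 0, 3, 12)
pivot(2,2)=11: scale R2 → (0, 0, 1, 6)
  clear (0,2): R0 −= (9)R2 → (1, 0, 0, 5)
  clear (3,2): R3 −= (3)R2 → (0, 0, 0, 7)
pivot(3,3)=7: scale R3 → (0, 0, 0, 1)
  clear (0,3): R0 −= (5)R3 → (1, 0, 0, 0)
  clear (1,3): R1 −= (1)R3 → (0, 1, 0, 0)
  clear (2,3): R2 −= (6)R3 → (0, 0, 1, 0)

pivot columns: 0, 1, 2, 3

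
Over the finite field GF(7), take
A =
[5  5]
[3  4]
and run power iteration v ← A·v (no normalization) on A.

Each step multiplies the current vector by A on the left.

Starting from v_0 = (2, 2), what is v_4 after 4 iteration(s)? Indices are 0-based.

v_4 = (1, 3)

v_0 = (2, 2).
v_1 = A·v_0 = (6, 0).
v_2 = A·v_1 = (2, 4).
v_3 = A·v_2 = (2, 1).
v_4 = A·v_3 = (1, 3).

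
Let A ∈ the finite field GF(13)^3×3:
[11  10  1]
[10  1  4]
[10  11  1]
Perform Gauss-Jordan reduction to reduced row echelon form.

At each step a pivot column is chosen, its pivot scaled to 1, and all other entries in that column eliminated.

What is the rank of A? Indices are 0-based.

rank = 3

step 1: normalize row 0 (÷11) = (1, 8, 6)
  row 1: subtract 10×row0 = (0, 12, 9)
  row 2: subtract 10×row0 = (0, 9, 6)
step 2: normalize row 1 (÷12) = (0, 1, 4)
  row 0: subtract 8×row1 = (1, 0, 0)
  row 2: subtract 9×row1 = (0, 0, 9)
step 3: normalize row 2 (÷9) = (0, 0, 1)
  row 1: subtract 4×row2 = (0, 1, 0)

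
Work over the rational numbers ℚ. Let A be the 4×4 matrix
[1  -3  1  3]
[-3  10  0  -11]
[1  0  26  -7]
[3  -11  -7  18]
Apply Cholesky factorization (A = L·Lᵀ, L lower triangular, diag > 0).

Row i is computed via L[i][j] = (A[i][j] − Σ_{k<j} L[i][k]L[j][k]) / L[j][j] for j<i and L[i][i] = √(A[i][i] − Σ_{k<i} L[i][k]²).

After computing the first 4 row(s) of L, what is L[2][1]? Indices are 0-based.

Step 1: L[0][0] = √(1) = 1.
  L[1][0] = (-3) / L[0][0] = -3.
Step 2: L[1][1] = √(1) = 1.
  L[2][0] = (1) / L[0][0] = 1.
  L[2][1] = (3) / L[1][1] = 3.
Step 3: L[2][2] = √(16) = 4.
  L[3][0] = (3) / L[0][0] = 3.
  L[3][1] = (-2) / L[1][1] = -2.
  L[3][2] = (-4) / L[2][2] = -1.
Step 4: L[3][3] = √(4) = 2.

L[2][1] = 3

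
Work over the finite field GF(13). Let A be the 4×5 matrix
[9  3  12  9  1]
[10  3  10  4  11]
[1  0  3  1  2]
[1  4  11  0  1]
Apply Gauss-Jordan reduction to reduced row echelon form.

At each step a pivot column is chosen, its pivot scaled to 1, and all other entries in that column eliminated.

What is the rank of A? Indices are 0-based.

step 1: normalize row 0 (÷9) = (1, 9, 10, 1, 3)
  row 1: subtract 10×row0 = (0, 4, 1, 7, 7)
  row 2: subtract 1×row0 = (0, 4, 6, 0, 12)
  row 3: subtract 1×row0 = (0, 8, 1, 12, 11)
step 2: normalize row 1 (÷4) = (0, 1, 10, 5, 5)
  row 0: subtract 9×row1 = (1, 0, 11, 8, 10)
  row 2: subtract 4×row1 = (0, 0, 5, 6, 5)
  row 3: subtract 8×row1 = (0, 0, 12, 11, 10)
step 3: normalize row 2 (÷5) = (0, 0, 1, 9, 1)
  row 0: subtract 11×row2 = (1, 0, 0, 0, 12)
  row 1: subtract 10×row2 = (0, 1, 0, 6, 8)
  row 3: subtract 12×row2 = (0, 0, 0, 7, 11)
step 4: normalize row 3 (÷7) = (0, 0, 0, 1, 9)
  row 1: subtract 6×row3 = (0, 1, 0, 0, 6)
  row 2: subtract 9×row3 = (0, 0, 1, 0, 11)

rank = 4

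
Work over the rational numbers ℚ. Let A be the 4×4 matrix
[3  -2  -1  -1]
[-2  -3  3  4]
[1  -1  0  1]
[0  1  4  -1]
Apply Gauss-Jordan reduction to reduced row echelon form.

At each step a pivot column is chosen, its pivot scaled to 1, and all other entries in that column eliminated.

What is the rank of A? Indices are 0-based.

rank = 4

[1] R0 /= 3  ⇒  (1, -2/3, -1/3, -1/3)
     R1 -= -2·R0  ⇒  (0, -13/3, 7/3, 10/3)
     R2 -= 1·R0  ⇒  (0, -1/3, 1/3, 4/3)
[2] R1 /= -13/3  ⇒  (0, 1, -7/13, -10/13)
     R0 -= -2/3·R1  ⇒  (1, 0, -9/13, -11/13)
     R2 -= -1/3·R1  ⇒  (0, 0, 2/13, 14/13)
     R3 -= 1·R1  ⇒  (0, 0, 59/13, -3/13)
[3] R2 /= 2/13  ⇒  (0, 0, 1, 7)
     R0 -= -9/13·R2  ⇒  (1, 0, 0, 4)
     R1 -= -7/13·R2  ⇒  (0, 1, 0, 3)
     R3 -= 59/13·R2  ⇒  (0, 0, 0, -32)
[4] R3 /= -32  ⇒  (0, 0, 0, 1)
     R0 -= 4·R3  ⇒  (1, 0, 0, 0)
     R1 -= 3·R3  ⇒  (0, 1, 0, 0)
     R2 -= 7·R3  ⇒  (0, 0, 1, 0)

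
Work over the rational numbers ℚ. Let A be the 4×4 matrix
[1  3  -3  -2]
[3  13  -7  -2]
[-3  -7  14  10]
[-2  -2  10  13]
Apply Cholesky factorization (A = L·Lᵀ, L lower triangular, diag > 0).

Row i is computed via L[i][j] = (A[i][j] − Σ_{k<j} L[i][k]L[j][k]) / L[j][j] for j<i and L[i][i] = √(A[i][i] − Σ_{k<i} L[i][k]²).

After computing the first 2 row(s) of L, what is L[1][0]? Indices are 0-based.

L[1][0] = 3

Step 1: L[0][0] = √(1) = 1.
  L[1][0] = (3) / L[0][0] = 3.
Step 2: L[1][1] = √(4) = 2.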